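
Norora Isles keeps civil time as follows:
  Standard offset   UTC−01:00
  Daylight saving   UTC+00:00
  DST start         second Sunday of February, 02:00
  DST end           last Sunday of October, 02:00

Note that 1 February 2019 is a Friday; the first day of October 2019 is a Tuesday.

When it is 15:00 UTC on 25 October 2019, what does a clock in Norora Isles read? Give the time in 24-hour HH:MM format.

1 February 2019 is a Friday, so the first Sunday is February 3 and the second is February 10.
1 October 2019 is a Tuesday, so Sundays fall on 6, 13, 20, 27; the last is October 27.
At the standard offset (UTC−01:00), 15:00 UTC − 1h = 14:00 Norora Isles standard time.
The standard-time date in Norora Isles, 25 October 2019, falls between 10 February and 27 October, so daylight saving is in effect and Norora Isles is at UTC+00:00.
15:00 UTC + 0h = 15:00 local.

15:00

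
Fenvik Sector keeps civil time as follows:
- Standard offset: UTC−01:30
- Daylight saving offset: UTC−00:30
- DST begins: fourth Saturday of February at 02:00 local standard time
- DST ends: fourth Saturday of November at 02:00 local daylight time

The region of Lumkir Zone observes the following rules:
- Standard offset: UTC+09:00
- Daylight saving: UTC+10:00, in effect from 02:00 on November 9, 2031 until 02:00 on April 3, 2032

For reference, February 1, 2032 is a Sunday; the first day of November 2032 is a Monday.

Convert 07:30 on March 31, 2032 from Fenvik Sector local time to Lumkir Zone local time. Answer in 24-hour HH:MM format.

1 February 2032 is a Sunday, so the first Saturday is February 7 and the fourth is February 28.
1 November 2032 is a Monday, so the first Saturday is November 6 and the fourth is November 27.
March 31, 2032 falls between 28 February and 27 November, so daylight saving is in effect and Fenvik Sector is at UTC−00:30.
07:30 Fenvik Sector + 0h30m = 08:00 UTC.
At the standard offset (UTC+09:00), 08:00 UTC + 9h = 17:00 Lumkir Zone standard time.
The standard-time date in Lumkir Zone, March 31, 2032, falls between 9 November 2031 and 3 April 2032, so daylight saving is in effect and Lumkir Zone is at UTC+10:00.
08:00 UTC + 10h = 18:00 Lumkir Zone.

18:00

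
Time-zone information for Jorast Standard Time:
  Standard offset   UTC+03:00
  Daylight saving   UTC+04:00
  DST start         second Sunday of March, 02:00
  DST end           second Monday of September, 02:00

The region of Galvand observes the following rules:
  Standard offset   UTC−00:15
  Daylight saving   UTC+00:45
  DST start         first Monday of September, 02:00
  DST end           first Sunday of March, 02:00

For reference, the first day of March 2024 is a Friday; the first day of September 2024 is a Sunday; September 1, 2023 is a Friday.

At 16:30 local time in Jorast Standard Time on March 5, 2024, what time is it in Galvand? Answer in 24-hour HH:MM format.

1 March 2024 is a Friday, so the first Sunday is March 3 and the second is March 10.
1 September 2024 is a Sunday, so the first Monday is September 2 and the second is September 9.
Daylight saving runs 10 March – 9 September; March 5, 2024 is outside that window, so Jorast Standard Time is on standard time at UTC+03:00.
16:30 Jorast Standard Time − 3h = 13:30 UTC.
1 September 2023 is a Friday, so the first Monday is September 4.
1 March 2024 is a Friday, so the first Sunday is March 3.
At the standard offset (UTC−00:15), 13:30 UTC − 0h15m = 13:15 Galvand standard time.
The standard-time date in Galvand, March 5, 2024, does not fall between 4 September 2023 and 3 March 2024, so daylight saving is not in effect and Galvand is at UTC−00:15.
13:30 UTC − 0h15m = 13:15 Galvand.

13:15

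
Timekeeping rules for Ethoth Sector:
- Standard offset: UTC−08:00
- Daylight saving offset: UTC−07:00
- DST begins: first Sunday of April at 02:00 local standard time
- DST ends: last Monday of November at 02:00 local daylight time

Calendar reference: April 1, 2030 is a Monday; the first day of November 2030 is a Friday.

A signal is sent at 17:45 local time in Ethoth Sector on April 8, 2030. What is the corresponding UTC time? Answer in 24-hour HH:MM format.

00:45

1 April 2030 is a Monday, so the first Sunday is April 7.
1 November 2030 is a Friday, so Mondays fall on 4, 11, 18, 25; the last is November 25.
Daylight saving runs 7 April – 25 November; April 8, 2030 is inside that window, so Ethoth Sector is at UTC−07:00.
17:45 local + 7h = 00:45 UTC (rolling into the next day, 9 April 2030).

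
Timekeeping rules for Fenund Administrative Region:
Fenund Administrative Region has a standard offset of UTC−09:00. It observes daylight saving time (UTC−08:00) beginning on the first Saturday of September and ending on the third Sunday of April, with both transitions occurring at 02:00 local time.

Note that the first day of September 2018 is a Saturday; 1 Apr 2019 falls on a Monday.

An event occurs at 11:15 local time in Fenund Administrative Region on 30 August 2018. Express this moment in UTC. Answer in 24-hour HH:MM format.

1 September 2018 is a Saturday, so the first Saturday is September 1.
1 April 2019 is a Monday, so the first Sunday is April 7 and the third is April 21.
30 August 2018 is outside the daylight-saving period (1 September 2018 – 21 April 2019), so Fenund Administrative Region is on standard time, UTC−09:00.
11:15 local + 9h = 20:15 UTC.

20:15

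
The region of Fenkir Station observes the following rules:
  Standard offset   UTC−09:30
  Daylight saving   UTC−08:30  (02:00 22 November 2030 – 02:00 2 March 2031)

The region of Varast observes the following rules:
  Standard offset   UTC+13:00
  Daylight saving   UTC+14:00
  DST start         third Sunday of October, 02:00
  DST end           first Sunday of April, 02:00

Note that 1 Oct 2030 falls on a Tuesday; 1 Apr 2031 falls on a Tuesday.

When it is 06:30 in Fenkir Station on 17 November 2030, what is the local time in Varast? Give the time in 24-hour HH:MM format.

06:00

17 November 2030 does not fall between 22 November 2030 and 2 March 2031, so daylight saving is not in effect and Fenkir Station is at UTC−09:30.
06:30 Fenkir Station + 9h30m = 16:00 UTC.
1 October 2030 is a Tuesday, so the first Sunday is October 6 and the third is October 20.
1 April 2031 is a Tuesday, so the first Sunday is April 6.
At the standard offset (UTC+13:00), 16:00 UTC + 13h = 05:00 Varast standard time (rolling into the next day, 18 November 2030).
The standard-time date in Varast, 18 November 2030, falls between 20 October 2030 and 6 April 2031, so daylight saving is in effect and Varast is at UTC+14:00.
16:00 UTC + 14h = 06:00 Varast (rolling into the next day, 18 November 2030).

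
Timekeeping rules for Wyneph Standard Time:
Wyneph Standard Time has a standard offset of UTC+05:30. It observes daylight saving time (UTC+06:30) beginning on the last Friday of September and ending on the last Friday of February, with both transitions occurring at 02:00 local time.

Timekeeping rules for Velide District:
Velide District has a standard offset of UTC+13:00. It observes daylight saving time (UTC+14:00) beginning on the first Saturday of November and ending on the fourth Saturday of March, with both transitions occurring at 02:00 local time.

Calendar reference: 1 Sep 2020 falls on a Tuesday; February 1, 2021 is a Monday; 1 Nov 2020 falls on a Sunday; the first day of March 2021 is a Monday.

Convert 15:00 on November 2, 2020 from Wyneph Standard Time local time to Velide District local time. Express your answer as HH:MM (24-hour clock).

1 September 2020 is a Tuesday, so Fridays fall on 4, 11, 18, 25; the last is September 25.
1 February 2021 is a Monday, so Fridays fall on 5, 12, 19, 26; the last is February 26.
Daylight saving runs 25 September 2020 – 26 February 2021; November 2, 2020 is inside that window, so Wyneph Standard Time is at UTC+06:30.
15:00 Wyneph Standard Time − 6h30m = 08:30 UTC.
1 November 2020 is a Sunday, so the first Saturday is November 7.
1 March 2021 is a Monday, so the first Saturday is March 6 and the fourth is March 27.
At the standard offset (UTC+13:00), 08:30 UTC + 13h = 21:30 Velide District standard time.
The standard-time date in Velide District, November 2, 2020, does not fall between 7 November 2020 and 27 March 2021, so daylight saving is not in effect and Velide District is at UTC+13:00.
08:30 UTC + 13h = 21:30 Velide District.

21:30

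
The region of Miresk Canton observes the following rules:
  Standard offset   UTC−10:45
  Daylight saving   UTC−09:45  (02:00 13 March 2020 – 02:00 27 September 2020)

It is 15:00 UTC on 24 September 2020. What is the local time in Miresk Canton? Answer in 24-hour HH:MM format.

At the standard offset (UTC−10:45), 15:00 UTC − 10h45m = 04:15 Miresk Canton standard time.
The standard-time date in Miresk Canton, 24 September 2020, lies within the daylight-saving period (13 March – 27 September), so Miresk Canton is on daylight time, UTC−09:45.
15:00 UTC − 9h45m = 05:15 local.

05:15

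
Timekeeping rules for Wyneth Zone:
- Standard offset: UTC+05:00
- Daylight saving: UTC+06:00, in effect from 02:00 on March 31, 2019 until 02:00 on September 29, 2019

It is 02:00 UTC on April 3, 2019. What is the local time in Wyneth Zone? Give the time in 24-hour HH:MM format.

08:00

At the standard offset (UTC+05:00), 02:00 UTC + 5h = 07:00 Wyneth Zone standard time.
The standard-time date in Wyneth Zone, April 3, 2019, falls between 31 March and 29 September, so daylight saving is in effect and Wyneth Zone is at UTC+06:00.
02:00 UTC + 6h = 08:00 local.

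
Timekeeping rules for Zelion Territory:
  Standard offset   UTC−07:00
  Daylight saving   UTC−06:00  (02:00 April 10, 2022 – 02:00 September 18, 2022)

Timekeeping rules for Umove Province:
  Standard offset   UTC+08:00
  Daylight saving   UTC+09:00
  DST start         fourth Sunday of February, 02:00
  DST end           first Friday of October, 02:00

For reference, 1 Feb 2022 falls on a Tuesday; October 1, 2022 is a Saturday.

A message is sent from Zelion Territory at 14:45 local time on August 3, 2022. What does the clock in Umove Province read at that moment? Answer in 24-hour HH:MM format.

August 3, 2022 lies within the daylight-saving period (10 April – 18 September), so Zelion Territory is on daylight time, UTC−06:00.
14:45 Zelion Territory + 6h = 20:45 UTC.
1 February 2022 is a Tuesday, so the first Sunday is February 6 and the fourth is February 27.
1 October 2022 is a Saturday, so the first Friday is October 7.
At the standard offset (UTC+08:00), 20:45 UTC + 8h = 04:45 Umove Province standard time (rolling into the next day, 4 August 2022).
Daylight saving runs 27 February – 7 October; the standard-time date in Umove Province, August 4, 2022, is inside that window, so Umove Province is at UTC+09:00.
20:45 UTC + 9h = 05:45 Umove Province (rolling into the next day, 4 August 2022).

05:45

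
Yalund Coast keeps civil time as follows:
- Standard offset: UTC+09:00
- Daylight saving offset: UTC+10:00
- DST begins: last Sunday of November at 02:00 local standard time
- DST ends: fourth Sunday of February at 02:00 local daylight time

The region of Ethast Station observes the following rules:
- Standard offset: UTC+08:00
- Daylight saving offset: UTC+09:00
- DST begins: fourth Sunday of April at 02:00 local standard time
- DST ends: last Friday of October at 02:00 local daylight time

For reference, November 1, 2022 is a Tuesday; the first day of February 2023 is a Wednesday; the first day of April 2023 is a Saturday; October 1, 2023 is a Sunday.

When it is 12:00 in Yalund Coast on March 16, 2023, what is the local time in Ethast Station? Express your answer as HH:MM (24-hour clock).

1 November 2022 is a Tuesday, so Sundays fall on 6, 13, 20, 27; the last is November 27.
1 February 2023 is a Wednesday, so the first Sunday is February 5 and the fourth is February 26.
March 16, 2023 is outside the daylight-saving period (27 November 2022 – 26 February 2023), so Yalund Coast is on standard time, UTC+09:00.
12:00 Yalund Coast − 9h = 03:00 UTC.
1 April 2023 is a Saturday, so the first Sunday is April 2 and the fourth is April 23.
1 October 2023 is a Sunday, so Fridays fall on 6, 13, 20, 27; the last is October 27.
At the standard offset (UTC+08:00), 03:00 UTC + 8h = 11:00 Ethast Station standard time.
Daylight saving runs 23 April – 27 October; the standard-time date in Ethast Station, March 16, 2023, is outside that window, so Ethast Station is on standard time at UTC+08:00.
03:00 UTC + 8h = 11:00 Ethast Station.

11:00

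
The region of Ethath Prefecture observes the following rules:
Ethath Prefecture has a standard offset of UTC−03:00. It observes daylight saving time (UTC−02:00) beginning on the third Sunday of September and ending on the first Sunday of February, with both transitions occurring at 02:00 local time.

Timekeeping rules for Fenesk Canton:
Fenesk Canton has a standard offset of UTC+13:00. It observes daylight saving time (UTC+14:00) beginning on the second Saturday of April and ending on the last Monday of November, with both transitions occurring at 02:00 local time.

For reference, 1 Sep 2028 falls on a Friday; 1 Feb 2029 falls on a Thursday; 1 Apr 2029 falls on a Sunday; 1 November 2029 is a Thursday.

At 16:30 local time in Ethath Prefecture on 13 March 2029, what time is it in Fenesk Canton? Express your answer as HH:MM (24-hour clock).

08:30

1 September 2028 is a Friday, so the first Sunday is September 3 and the third is September 17.
1 February 2029 is a Thursday, so the first Sunday is February 4.
13 March 2029 does not fall between 17 September 2028 and 4 February 2029, so daylight saving is not in effect and Ethath Prefecture is at UTC−03:00.
16:30 Ethath Prefecture + 3h = 19:30 UTC.
1 April 2029 is a Sunday, so the first Saturday is April 7 and the second is April 14.
1 November 2029 is a Thursday, so Mondays fall on 5, 12, 19, 26; the last is November 26.
At the standard offset (UTC+13:00), 19:30 UTC + 13h = 08:30 Fenesk Canton standard time (rolling into the next day, 14 March 2029).
Daylight saving runs 14 April – 26 November; the standard-time date in Fenesk Canton, 14 March 2029, is outside that window, so Fenesk Canton is on standard time at UTC+13:00.
19:30 UTC + 13h = 08:30 Fenesk Canton (rolling into the next day, 14 March 2029).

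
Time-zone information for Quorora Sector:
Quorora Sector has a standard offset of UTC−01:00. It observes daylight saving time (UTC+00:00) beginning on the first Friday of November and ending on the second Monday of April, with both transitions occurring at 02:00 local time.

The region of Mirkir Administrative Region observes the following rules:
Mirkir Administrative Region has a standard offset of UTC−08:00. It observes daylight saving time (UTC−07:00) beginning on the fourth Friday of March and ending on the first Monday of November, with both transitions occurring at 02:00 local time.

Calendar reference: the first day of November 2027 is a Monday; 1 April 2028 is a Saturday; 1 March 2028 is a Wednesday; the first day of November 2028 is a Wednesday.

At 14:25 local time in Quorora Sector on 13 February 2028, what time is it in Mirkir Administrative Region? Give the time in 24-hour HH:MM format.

1 November 2027 is a Monday, so the first Friday is November 5.
1 April 2028 is a Saturday, so the first Monday is April 3 and the second is April 10.
13 February 2028 falls between 5 November 2027 and 10 April 2028, so daylight saving is in effect and Quorora Sector is at UTC+00:00.
14:25 Quorora Sector − 0h = 14:25 UTC.
1 March 2028 is a Wednesday, so the first Friday is March 3 and the fourth is March 24.
1 November 2028 is a Wednesday, so the first Monday is November 6.
At the standard offset (UTC−08:00), 14:25 UTC − 8h = 06:25 Mirkir Administrative Region standard time.
The standard-time date in Mirkir Administrative Region, 13 February 2028, is outside the daylight-saving period (24 March – 6 November), so Mirkir Administrative Region is on standard time, UTC−08:00.
14:25 UTC − 8h = 06:25 Mirkir Administrative Region.

06:25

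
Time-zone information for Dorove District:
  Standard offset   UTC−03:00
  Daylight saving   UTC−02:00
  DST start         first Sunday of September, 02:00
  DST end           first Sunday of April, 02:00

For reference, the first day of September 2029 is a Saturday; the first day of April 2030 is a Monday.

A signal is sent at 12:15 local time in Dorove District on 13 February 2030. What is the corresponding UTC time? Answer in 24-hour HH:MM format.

1 September 2029 is a Saturday, so the first Sunday is September 2.
1 April 2030 is a Monday, so the first Sunday is April 7.
13 February 2030 lies within the daylight-saving period (2 September 2029 – 7 April 2030), so Dorove District is on daylight time, UTC−02:00.
12:15 local + 2h = 14:15 UTC.

14:15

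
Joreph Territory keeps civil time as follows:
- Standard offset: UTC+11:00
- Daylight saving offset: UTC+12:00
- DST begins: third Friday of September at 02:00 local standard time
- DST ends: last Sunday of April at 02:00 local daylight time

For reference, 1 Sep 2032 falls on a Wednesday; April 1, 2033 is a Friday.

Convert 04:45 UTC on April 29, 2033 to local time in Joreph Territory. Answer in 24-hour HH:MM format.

15:45

1 September 2032 is a Wednesday, so the first Friday is September 3 and the third is September 17.
1 April 2033 is a Friday, so Sundays fall on 3, 10, 17, 24; the last is April 24.
At the standard offset (UTC+11:00), 04:45 UTC + 11h = 15:45 Joreph Territory standard time.
The standard-time date in Joreph Territory, April 29, 2033, is outside the daylight-saving period (17 September 2032 – 24 April 2033), so Joreph Territory is on standard time, UTC+11:00.
04:45 UTC + 11h = 15:45 local.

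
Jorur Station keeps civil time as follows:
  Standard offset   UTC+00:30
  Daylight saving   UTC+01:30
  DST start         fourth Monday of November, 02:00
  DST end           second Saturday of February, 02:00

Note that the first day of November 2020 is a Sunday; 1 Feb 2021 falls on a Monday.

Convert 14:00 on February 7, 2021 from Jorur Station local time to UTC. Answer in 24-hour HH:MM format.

1 November 2020 is a Sunday, so the first Monday is November 2 and the fourth is November 23.
1 February 2021 is a Monday, so the first Saturday is February 6 and the second is February 13.
February 7, 2021 lies within the daylight-saving period (23 November 2020 – 13 February 2021), so Jorur Station is on daylight time, UTC+01:30.
14:00 local − 1h30m = 12:30 UTC.

12:30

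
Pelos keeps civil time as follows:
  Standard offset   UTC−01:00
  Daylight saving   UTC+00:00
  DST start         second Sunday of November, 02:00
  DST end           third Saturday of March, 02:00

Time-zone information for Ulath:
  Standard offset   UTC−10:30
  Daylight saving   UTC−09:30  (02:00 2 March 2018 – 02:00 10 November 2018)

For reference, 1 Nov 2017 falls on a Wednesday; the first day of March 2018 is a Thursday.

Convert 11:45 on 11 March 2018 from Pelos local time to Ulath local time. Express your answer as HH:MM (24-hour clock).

02:15

1 November 2017 is a Wednesday, so the first Sunday is November 5 and the second is November 12.
1 March 2018 is a Thursday, so the first Saturday is March 3 and the third is March 17.
Daylight saving runs 12 November 2017 – 17 March 2018; 11 March 2018 is inside that window, so Pelos is at UTC+00:00.
11:45 Pelos − 0h = 11:45 UTC.
At the standard offset (UTC−10:30), 11:45 UTC − 10h30m = 01:15 Ulath standard time.
The standard-time date in Ulath, 11 March 2018, falls between 2 March and 10 November, so daylight saving is in effect and Ulath is at UTC−09:30.
11:45 UTC − 9h30m = 02:15 Ulath.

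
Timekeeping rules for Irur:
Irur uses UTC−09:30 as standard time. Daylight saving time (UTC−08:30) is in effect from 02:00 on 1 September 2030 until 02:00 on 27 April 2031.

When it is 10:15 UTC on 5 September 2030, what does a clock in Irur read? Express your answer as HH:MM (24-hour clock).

01:45

At the standard offset (UTC−09:30), 10:15 UTC − 9h30m = 00:45 Irur standard time.
Daylight saving runs 1 September 2030 – 27 April 2031; the standard-time date in Irur, 5 September 2030, is inside that window, so Irur is at UTC−08:30.
10:15 UTC − 8h30m = 01:45 local.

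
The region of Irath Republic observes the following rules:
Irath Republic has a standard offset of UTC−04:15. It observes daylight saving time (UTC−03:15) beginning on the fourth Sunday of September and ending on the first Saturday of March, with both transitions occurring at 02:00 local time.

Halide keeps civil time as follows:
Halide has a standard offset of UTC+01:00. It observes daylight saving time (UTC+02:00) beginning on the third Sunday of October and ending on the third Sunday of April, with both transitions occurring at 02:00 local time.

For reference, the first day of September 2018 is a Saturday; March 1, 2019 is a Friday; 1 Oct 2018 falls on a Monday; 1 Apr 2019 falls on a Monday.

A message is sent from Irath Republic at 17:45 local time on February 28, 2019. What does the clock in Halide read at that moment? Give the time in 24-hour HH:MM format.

23:00

1 September 2018 is a Saturday, so the first Sunday is September 2 and the fourth is September 23.
1 March 2019 is a Friday, so the first Saturday is March 2.
Daylight saving runs 23 September 2018 – 2 March 2019; February 28, 2019 is inside that window, so Irath Republic is at UTC−03:15.
17:45 Irath Republic + 3h15m = 21:00 UTC.
1 October 2018 is a Monday, so the first Sunday is October 7 and the third is October 21.
1 April 2019 is a Monday, so the first Sunday is April 7 and the third is April 21.
At the standard offset (UTC+01:00), 21:00 UTC + 1h = 22:00 Halide standard time.
The standard-time date in Halide, February 28, 2019, falls between 21 October 2018 and 21 April 2019, so daylight saving is in effect and Halide is at UTC+02:00.
21:00 UTC + 2h = 23:00 Halide.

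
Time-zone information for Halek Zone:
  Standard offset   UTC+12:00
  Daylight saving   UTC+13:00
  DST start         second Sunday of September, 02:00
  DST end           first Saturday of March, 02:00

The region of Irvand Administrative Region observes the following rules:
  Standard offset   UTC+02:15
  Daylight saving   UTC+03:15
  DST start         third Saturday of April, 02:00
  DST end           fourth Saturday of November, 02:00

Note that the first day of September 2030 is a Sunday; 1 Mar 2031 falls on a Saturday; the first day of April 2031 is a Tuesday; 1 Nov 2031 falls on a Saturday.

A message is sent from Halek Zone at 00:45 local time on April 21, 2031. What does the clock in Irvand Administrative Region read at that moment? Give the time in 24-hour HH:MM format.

16:00

1 September 2030 is a Sunday, so the first Sunday is September 1 and the second is September 8.
1 March 2031 is a Saturday, so the first Saturday is March 1.
Daylight saving runs 8 September 2030 – 1 March 2031; April 21, 2031 is outside that window, so Halek Zone is on standard time at UTC+12:00.
00:45 Halek Zone − 12h = 12:45 UTC (rolling into the previous day, 20 April 2031).
1 April 2031 is a Tuesday, so the first Saturday is April 5 and the third is April 19.
1 November 2031 is a Saturday, so the first Saturday is November 1 and the fourth is November 22.
At the standard offset (UTC+02:15), 12:45 UTC + 2h15m = 15:00 Irvand Administrative Region standard time.
The standard-time date in Irvand Administrative Region, April 20, 2031, falls between 19 April and 22 November, so daylight saving is in effect and Irvand Administrative Region is at UTC+03:15.
12:45 UTC + 3h15m = 16:00 Irvand Administrative Region.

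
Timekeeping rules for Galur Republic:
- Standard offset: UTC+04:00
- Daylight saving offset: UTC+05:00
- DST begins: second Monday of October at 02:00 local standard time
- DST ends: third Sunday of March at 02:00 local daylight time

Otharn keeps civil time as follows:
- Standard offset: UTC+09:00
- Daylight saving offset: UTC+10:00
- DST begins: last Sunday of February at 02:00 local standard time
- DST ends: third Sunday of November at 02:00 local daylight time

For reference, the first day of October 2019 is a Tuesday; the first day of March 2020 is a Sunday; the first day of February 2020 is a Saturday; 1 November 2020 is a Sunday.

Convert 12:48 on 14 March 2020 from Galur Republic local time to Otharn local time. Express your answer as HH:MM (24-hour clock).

17:48

1 October 2019 is a Tuesday, so the first Monday is October 7 and the second is October 14.
1 March 2020 is a Sunday, so the first Sunday is March 1 and the third is March 15.
14 March 2020 falls between 14 October 2019 and 15 March 2020, so daylight saving is in effect and Galur Republic is at UTC+05:00.
12:48 Galur Republic − 5h = 07:48 UTC.
1 February 2020 is a Saturday, so Sundays fall on 2, 9, 16, 23; the last is February 23.
1 November 2020 is a Sunday, so the first Sunday is November 1 and the third is November 15.
At the standard offset (UTC+09:00), 07:48 UTC + 9h = 16:48 Otharn standard time.
Daylight saving runs 23 February – 15 November; the standard-time date in Otharn, 14 March 2020, is inside that window, so Otharn is at UTC+10:00.
07:48 UTC + 10h = 17:48 Otharn.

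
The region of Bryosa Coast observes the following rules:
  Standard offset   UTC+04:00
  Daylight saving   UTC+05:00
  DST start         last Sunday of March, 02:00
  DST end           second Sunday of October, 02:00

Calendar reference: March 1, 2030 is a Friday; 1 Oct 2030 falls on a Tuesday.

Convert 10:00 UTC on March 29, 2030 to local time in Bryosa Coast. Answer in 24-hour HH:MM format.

14:00

1 March 2030 is a Friday, so Sundays fall on 3, 10, 17, 24, 31; the last is March 31.
1 October 2030 is a Tuesday, so the first Sunday is October 6 and the second is October 13.
At the standard offset (UTC+04:00), 10:00 UTC + 4h = 14:00 Bryosa Coast standard time.
The standard-time date in Bryosa Coast, March 29, 2030, is outside the daylight-saving period (31 March – 13 October), so Bryosa Coast is on standard time, UTC+04:00.
10:00 UTC + 4h = 14:00 local.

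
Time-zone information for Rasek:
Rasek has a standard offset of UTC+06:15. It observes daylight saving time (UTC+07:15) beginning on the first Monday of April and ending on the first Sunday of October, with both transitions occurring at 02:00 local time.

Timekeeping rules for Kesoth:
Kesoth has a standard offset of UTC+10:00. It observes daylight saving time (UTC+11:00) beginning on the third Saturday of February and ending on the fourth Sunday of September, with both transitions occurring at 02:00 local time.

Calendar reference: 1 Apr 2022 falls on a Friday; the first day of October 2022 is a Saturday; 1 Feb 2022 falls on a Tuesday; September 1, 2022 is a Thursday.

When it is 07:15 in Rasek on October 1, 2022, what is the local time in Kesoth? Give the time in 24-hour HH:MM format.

10:00

1 April 2022 is a Friday, so the first Monday is April 4.
1 October 2022 is a Saturday, so the first Sunday is October 2.
Daylight saving runs 4 April – 2 October; October 1, 2022 is inside that window, so Rasek is at UTC+07:15.
07:15 Rasek − 7h15m = 00:00 UTC.
1 February 2022 is a Tuesday, so the first Saturday is February 5 and the third is February 19.
1 September 2022 is a Thursday, so the first Sunday is September 4 and the fourth is September 25.
At the standard offset (UTC+10:00), 00:00 UTC + 10h = 10:00 Kesoth standard time.
Daylight saving runs 19 February – 25 September; the standard-time date in Kesoth, October 1, 2022, is outside that window, so Kesoth is on standard time at UTC+10:00.
00:00 UTC + 10h = 10:00 Kesoth.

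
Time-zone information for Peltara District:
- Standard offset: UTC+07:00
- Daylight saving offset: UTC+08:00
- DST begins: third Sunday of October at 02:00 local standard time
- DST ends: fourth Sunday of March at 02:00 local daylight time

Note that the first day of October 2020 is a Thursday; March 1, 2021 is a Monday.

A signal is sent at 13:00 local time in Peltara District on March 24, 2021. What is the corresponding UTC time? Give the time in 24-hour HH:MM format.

1 October 2020 is a Thursday, so the first Sunday is October 4 and the third is October 18.
1 March 2021 is a Monday, so the first Sunday is March 7 and the fourth is March 28.
March 24, 2021 falls between 18 October 2020 and 28 March 2021, so daylight saving is in effect and Peltara District is at UTC+08:00.
13:00 local − 8h = 05:00 UTC.

05:00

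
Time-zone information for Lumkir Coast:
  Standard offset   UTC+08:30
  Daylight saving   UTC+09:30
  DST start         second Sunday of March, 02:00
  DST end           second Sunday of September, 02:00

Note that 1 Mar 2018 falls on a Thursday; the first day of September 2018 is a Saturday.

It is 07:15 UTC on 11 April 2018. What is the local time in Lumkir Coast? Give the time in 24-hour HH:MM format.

16:45

1 March 2018 is a Thursday, so the first Sunday is March 4 and the second is March 11.
1 September 2018 is a Saturday, so the first Sunday is September 2 and the second is September 9.
At the standard offset (UTC+08:30), 07:15 UTC + 8h30m = 15:45 Lumkir Coast standard time.
The standard-time date in Lumkir Coast, 11 April 2018, lies within the daylight-saving period (11 March – 9 September), so Lumkir Coast is on daylight time, UTC+09:30.
07:15 UTC + 9h30m = 16:45 local.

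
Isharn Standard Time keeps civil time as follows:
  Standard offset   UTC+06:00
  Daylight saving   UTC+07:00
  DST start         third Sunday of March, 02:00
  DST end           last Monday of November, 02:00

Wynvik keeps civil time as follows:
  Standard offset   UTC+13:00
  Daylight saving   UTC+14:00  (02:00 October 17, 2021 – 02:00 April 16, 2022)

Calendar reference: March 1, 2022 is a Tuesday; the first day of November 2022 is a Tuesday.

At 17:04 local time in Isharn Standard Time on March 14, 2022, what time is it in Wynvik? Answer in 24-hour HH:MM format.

01:04

1 March 2022 is a Tuesday, so the first Sunday is March 6 and the third is March 20.
1 November 2022 is a Tuesday, so Mondays fall on 7, 14, 21, 28; the last is November 28.
March 14, 2022 is outside the daylight-saving period (20 March – 28 November), so Isharn Standard Time is on standard time, UTC+06:00.
17:04 Isharn Standard Time − 6h = 11:04 UTC.
At the standard offset (UTC+13:00), 11:04 UTC + 13h = 00:04 Wynvik standard time (rolling into the next day, 15 March 2022).
The standard-time date in Wynvik, March 15, 2022, falls between 17 October 2021 and 16 April 2022, so daylight saving is in effect and Wynvik is at UTC+14:00.
11:04 UTC + 14h = 01:04 Wynvik (rolling into the next day, 15 March 2022).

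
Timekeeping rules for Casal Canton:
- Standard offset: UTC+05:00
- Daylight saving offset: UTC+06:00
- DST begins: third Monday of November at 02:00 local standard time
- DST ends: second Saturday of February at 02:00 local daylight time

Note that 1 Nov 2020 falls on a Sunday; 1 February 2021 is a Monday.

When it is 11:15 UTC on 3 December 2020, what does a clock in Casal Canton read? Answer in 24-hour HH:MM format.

1 November 2020 is a Sunday, so the first Monday is November 2 and the third is November 16.
1 February 2021 is a Monday, so the first Saturday is February 6 and the second is February 13.
At the standard offset (UTC+05:00), 11:15 UTC + 5h = 16:15 Casal Canton standard time.
The standard-time date in Casal Canton, 3 December 2020, lies within the daylight-saving period (16 November 2020 – 13 February 2021), so Casal Canton is on daylight time, UTC+06:00.
11:15 UTC + 6h = 17:15 local.

17:15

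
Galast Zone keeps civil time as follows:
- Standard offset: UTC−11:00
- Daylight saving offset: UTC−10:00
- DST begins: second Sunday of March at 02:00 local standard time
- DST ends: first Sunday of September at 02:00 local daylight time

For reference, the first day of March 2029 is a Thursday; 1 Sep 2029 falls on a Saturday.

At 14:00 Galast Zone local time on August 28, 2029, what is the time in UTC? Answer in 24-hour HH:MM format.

1 March 2029 is a Thursday, so the first Sunday is March 4 and the second is March 11.
1 September 2029 is a Saturday, so the first Sunday is September 2.
August 28, 2029 lies within the daylight-saving period (11 March – 2 September), so Galast Zone is on daylight time, UTC−10:00.
14:00 local + 10h = 00:00 UTC (rolling into the next day, 29 August 2029).

00:00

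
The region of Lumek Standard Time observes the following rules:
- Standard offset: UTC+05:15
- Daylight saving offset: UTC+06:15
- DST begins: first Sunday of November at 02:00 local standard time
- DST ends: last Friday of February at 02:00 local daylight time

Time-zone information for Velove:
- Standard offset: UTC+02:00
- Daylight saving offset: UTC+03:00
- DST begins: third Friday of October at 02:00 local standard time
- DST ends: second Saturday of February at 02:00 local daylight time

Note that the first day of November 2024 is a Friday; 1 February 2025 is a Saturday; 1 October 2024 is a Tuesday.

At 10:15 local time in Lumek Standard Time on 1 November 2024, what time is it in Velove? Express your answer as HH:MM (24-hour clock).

08:00

1 November 2024 is a Friday, so the first Sunday is November 3.
1 February 2025 is a Saturday, so Fridays fall on 7, 14, 21, 28; the last is February 28.
Daylight saving runs 3 November 2024 – 28 February 2025; 1 November 2024 is outside that window, so Lumek Standard Time is on standard time at UTC+05:15.
10:15 Lumek Standard Time − 5h15m = 05:00 UTC.
1 October 2024 is a Tuesday, so the first Friday is October 4 and the third is October 18.
1 February 2025 is a Saturday, so the first Saturday is February 1 and the second is February 8.
At the standard offset (UTC+02:00), 05:00 UTC + 2h = 07:00 Velove standard time.
The standard-time date in Velove, 1 November 2024, falls between 18 October 2024 and 8 February 2025, so daylight saving is in effect and Velove is at UTC+03:00.
05:00 UTC + 3h = 08:00 Velove.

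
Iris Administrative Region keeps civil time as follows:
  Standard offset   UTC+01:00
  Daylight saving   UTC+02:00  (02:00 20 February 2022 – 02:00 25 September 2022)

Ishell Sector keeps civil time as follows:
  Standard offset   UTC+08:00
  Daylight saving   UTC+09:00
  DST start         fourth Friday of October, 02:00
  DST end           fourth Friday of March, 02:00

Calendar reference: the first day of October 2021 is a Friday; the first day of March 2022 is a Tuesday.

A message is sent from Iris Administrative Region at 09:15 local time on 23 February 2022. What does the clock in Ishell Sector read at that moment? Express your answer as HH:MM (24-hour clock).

16:15

Daylight saving runs 20 February – 25 September; 23 February 2022 is inside that window, so Iris Administrative Region is at UTC+02:00.
09:15 Iris Administrative Region − 2h = 07:15 UTC.
1 October 2021 is a Friday, so the first Friday is October 1 and the fourth is October 22.
1 March 2022 is a Tuesday, so the first Friday is March 4 and the fourth is March 25.
At the standard offset (UTC+08:00), 07:15 UTC + 8h = 15:15 Ishell Sector standard time.
Daylight saving runs 22 October 2021 – 25 March 2022; the standard-time date in Ishell Sector, 23 February 2022, is inside that window, so Ishell Sector is at UTC+09:00.
07:15 UTC + 9h = 16:15 Ishell Sector.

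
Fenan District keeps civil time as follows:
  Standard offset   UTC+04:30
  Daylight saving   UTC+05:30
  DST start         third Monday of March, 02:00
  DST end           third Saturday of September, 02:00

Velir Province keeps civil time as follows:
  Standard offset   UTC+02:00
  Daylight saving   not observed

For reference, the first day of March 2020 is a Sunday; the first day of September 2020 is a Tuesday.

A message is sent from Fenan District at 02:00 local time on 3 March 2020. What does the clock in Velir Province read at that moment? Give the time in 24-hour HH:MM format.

1 March 2020 is a Sunday, so the first Monday is March 2 and the third is March 16.
1 September 2020 is a Tuesday, so the first Saturday is September 5 and the third is September 19.
3 March 2020 is outside the daylight-saving period (16 March – 19 September), so Fenan District is on standard time, UTC+04:30.
02:00 Fenan District − 4h30m = 21:30 UTC (rolling into the previous day, 2 March 2020).
Velir Province has no daylight saving, so its offset is UTC+02:00 year-round.
21:30 UTC + 2h = 23:30 Velir Province.

23:30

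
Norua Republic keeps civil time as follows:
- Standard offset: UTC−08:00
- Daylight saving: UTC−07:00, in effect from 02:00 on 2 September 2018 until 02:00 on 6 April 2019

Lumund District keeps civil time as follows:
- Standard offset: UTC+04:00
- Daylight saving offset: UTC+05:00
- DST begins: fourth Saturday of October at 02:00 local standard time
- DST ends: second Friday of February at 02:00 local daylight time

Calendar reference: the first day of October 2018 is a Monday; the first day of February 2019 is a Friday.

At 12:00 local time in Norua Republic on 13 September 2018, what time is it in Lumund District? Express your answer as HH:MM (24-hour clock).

Daylight saving runs 2 September 2018 – 6 April 2019; 13 September 2018 is inside that window, so Norua Republic is at UTC−07:00.
12:00 Norua Republic + 7h = 19:00 UTC.
1 October 2018 is a Monday, so the first Saturday is October 6 and the fourth is October 27.
1 February 2019 is a Friday, so the first Friday is February 1 and the second is February 8.
At the standard offset (UTC+04:00), 19:00 UTC + 4h = 23:00 Lumund District standard time.
The standard-time date in Lumund District, 13 September 2018, is outside the daylight-saving period (27 October 2018 – 8 February 2019), so Lumund District is on standard time, UTC+04:00.
19:00 UTC + 4h = 23:00 Lumund District.

23:00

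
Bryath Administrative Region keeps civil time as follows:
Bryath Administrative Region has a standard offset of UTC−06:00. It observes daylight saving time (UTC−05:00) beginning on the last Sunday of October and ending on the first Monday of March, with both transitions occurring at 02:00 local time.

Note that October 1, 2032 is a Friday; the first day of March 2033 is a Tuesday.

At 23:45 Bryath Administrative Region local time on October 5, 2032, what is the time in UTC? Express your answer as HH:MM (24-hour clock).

1 October 2032 is a Friday, so Sundays fall on 3, 10, 17, 24, 31; the last is October 31.
1 March 2033 is a Tuesday, so the first Monday is March 7.
October 5, 2032 does not fall between 31 October 2032 and 7 March 2033, so daylight saving is not in effect and Bryath Administrative Region is at UTC−06:00.
23:45 local + 6h = 05:45 UTC (rolling into the next day, 6 October 2032).

05:45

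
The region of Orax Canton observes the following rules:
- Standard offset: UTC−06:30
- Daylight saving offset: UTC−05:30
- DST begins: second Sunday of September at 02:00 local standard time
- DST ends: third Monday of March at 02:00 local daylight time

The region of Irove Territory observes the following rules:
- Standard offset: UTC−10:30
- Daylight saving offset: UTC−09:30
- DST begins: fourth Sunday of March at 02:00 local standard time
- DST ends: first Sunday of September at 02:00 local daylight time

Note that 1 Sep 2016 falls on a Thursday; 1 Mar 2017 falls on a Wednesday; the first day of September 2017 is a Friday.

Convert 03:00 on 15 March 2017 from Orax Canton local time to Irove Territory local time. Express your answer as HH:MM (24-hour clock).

1 September 2016 is a Thursday, so the first Sunday is September 4 and the second is September 11.
1 March 2017 is a Wednesday, so the first Monday is March 6 and the third is March 20.
15 March 2017 lies within the daylight-saving period (11 September 2016 – 20 March 2017), so Orax Canton is on daylight time, UTC−05:30.
03:00 Orax Canton + 5h30m = 08:30 UTC.
1 March 2017 is a Wednesday, so the first Sunday is March 5 and the fourth is March 26.
1 September 2017 is a Friday, so the first Sunday is September 3.
At the standard offset (UTC−10:30), 08:30 UTC − 10h30m = 22:00 Irove Territory standard time (rolling into the previous day, 14 March 2017).
The standard-time date in Irove Territory, 14 March 2017, does not fall between 26 March and 3 September, so daylight saving is not in effect and Irove Territory is at UTC−10:30.
08:30 UTC − 10h30m = 22:00 Irove Territory (rolling into the previous day, 14 March 2017).

22:00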